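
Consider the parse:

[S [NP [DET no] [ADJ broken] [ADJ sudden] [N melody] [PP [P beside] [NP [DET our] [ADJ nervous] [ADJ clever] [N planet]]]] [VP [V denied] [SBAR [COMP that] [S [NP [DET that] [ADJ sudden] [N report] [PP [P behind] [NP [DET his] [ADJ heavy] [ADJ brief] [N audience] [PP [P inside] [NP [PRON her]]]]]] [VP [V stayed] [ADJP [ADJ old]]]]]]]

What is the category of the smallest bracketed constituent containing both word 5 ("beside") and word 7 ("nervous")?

PP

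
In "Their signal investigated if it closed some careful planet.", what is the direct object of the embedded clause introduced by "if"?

some careful planet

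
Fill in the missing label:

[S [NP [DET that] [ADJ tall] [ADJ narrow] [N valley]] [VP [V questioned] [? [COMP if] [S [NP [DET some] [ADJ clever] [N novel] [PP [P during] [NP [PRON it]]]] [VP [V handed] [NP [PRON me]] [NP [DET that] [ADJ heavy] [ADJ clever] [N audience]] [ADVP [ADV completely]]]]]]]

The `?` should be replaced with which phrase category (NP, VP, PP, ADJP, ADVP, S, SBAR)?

A constituent whose immediate children are COMP 'if', S is a subordinate clause: SBAR.

SBAR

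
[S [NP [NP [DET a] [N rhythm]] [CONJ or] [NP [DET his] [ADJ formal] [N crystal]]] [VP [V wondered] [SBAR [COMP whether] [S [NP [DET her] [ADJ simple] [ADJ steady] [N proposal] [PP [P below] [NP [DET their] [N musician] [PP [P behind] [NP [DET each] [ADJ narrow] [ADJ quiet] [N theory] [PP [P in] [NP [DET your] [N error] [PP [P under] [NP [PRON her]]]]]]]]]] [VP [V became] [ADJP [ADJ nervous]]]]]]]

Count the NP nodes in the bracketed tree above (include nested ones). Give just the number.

8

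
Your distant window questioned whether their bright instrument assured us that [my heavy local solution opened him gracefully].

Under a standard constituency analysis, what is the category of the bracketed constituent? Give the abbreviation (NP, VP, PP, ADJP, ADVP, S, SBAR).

The bracketed span "my heavy local solution opened him gracefully" is headed by "opened", making it a clause (S).

S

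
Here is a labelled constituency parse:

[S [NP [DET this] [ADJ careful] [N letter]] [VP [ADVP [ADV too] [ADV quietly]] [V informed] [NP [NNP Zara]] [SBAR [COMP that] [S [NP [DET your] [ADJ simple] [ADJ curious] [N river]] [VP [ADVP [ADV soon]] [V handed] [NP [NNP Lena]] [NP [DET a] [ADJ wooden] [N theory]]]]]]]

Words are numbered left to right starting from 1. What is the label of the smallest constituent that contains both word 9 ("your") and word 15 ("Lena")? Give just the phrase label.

S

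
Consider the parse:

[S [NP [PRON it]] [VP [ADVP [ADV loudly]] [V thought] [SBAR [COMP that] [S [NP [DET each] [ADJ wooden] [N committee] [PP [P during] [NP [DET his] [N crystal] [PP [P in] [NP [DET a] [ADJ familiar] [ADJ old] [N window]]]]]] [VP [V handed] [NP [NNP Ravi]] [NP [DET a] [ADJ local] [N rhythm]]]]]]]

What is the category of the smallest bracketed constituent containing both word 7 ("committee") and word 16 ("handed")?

S

Word 7 lies under S → VP → SBAR → S → NP → N; word 16 lies under S → VP → SBAR → S → VP → V. The lowest shared node is the S.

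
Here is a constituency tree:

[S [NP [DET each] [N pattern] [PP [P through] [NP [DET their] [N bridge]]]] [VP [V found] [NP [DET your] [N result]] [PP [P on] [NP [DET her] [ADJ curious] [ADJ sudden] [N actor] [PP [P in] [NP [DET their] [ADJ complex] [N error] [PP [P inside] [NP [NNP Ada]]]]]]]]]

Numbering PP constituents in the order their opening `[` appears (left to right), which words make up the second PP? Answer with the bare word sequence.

In left-to-right order the PP constituents are "through their bridge"; "on her curious sudden actor in their complex error inside Ada"; "in their complex error inside Ada"; "inside Ada". Number 2 is "on her curious sudden actor in their complex error inside Ada".

on her curious sudden actor in their complex error inside Ada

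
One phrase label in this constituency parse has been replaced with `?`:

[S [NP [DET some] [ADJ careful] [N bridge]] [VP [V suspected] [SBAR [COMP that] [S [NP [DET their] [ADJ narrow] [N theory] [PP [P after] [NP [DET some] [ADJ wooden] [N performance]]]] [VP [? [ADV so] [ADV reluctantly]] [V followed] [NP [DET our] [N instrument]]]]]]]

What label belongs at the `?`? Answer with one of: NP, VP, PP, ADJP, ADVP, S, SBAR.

The `?` node immediately contains: ADV 'so', ADV 'reluctantly'. That is the internal structure of an adverb phrase, so the label is ADVP.

ADVP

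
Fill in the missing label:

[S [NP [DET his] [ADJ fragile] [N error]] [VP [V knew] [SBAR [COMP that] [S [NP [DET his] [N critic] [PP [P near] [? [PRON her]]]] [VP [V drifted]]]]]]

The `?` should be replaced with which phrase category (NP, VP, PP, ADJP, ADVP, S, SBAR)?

NP

A constituent whose immediate children are PRON 'her' is a noun phrase: NP.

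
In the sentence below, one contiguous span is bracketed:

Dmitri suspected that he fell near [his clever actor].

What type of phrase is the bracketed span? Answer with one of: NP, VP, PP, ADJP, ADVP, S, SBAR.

NP

"actor" is the head of the bracketed span, so the span is a noun phrase: NP.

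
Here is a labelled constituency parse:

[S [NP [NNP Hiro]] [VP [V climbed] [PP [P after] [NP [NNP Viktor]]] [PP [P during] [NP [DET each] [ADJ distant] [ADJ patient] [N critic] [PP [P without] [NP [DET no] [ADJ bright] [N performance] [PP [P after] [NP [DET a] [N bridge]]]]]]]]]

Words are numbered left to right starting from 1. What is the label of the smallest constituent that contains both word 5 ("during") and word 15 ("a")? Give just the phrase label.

PP

The smallest bracket enclosing both words is [PP during each distant patient critic without no bright performance after a bridge], so the label is PP.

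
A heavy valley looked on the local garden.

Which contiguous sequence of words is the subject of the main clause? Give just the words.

a heavy valley

"a heavy valley" is the NP that combines with the VP headed by "looked" to form the main clause — the subject.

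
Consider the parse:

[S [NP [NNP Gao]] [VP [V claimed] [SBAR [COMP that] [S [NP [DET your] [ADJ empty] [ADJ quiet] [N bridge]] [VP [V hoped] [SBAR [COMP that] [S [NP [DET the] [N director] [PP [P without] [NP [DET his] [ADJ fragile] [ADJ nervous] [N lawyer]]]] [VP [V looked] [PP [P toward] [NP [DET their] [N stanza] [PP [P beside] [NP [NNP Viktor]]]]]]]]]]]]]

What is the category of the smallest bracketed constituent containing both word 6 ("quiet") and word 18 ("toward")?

The smallest bracket enclosing both words is [S your empty quiet bridge hoped that the director without his fragile nervous lawyer looked toward their stanza beside Viktor], so the label is S.

S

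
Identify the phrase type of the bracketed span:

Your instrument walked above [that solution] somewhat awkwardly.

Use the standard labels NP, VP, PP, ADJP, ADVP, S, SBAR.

NP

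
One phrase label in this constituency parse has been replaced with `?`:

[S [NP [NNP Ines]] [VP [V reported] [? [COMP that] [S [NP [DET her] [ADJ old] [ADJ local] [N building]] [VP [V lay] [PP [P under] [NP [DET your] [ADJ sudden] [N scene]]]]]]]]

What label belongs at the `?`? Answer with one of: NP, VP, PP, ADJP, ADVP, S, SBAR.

SBAR

Looking at what the `?` directly dominates — COMP 'that', S — this is a subordinate clause (SBAR).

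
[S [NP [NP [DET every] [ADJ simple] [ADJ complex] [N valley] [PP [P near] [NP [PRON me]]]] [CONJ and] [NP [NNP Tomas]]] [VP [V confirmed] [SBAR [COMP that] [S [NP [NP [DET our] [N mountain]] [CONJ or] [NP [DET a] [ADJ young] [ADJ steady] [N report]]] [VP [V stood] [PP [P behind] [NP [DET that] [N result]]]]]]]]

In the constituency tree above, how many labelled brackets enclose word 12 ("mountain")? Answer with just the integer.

The word sits inside N, which is inside NP, inside NP, inside S, inside SBAR, inside VP, inside S — 7 brackets in all.

7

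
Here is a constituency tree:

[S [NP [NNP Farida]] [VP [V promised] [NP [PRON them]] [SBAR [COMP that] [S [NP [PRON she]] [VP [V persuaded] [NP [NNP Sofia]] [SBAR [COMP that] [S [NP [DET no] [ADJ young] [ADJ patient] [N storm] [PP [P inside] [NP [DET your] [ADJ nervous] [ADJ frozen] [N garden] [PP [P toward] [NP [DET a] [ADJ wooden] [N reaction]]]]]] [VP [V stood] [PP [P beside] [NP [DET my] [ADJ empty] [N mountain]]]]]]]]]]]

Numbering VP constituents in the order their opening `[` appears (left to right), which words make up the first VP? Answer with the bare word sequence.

promised them that she persuaded Sofia that no young patient storm inside your nervous frozen garden toward a wooden reaction stood beside my empty mountain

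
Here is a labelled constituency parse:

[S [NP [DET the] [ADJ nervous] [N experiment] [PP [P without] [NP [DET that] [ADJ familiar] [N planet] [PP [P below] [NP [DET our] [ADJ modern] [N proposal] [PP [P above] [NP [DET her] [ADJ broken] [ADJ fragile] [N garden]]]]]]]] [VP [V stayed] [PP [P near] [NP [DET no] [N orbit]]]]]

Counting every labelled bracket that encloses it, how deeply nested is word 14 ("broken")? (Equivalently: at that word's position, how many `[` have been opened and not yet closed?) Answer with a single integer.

9

The word sits inside ADJ, which is inside NP, inside PP, inside NP, inside PP, inside NP, inside PP, inside NP, inside S — 9 brackets in all.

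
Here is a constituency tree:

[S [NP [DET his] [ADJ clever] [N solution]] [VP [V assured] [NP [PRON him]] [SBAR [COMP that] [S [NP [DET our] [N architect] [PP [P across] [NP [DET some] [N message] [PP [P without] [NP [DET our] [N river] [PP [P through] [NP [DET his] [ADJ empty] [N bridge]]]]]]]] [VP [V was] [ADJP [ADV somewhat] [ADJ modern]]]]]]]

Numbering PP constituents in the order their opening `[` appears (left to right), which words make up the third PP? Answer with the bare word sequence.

The PP opening brackets appear, in order, over: "across some message without our river through his empty bridge"; "without our river through his empty bridge"; "through his empty bridge". The third one spans "through his empty bridge".

through his empty bridge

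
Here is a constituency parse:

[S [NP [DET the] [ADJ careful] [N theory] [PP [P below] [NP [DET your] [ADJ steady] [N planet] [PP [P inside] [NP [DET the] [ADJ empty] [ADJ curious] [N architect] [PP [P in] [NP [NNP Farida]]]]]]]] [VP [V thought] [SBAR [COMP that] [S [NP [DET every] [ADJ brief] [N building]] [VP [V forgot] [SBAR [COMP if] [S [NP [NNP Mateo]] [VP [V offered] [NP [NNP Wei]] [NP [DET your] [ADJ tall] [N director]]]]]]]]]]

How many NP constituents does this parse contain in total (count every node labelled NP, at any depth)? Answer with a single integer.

The NP constituents are: [NP the careful theory below your steady planet inside the empty curious architect in Farida]; [NP your steady planet inside the empty curious architect in Farida]; [NP the empty curious architect in Farida]; [NP Farida]; [NP every brief building]; [NP Mateo] …. Total: 8.

8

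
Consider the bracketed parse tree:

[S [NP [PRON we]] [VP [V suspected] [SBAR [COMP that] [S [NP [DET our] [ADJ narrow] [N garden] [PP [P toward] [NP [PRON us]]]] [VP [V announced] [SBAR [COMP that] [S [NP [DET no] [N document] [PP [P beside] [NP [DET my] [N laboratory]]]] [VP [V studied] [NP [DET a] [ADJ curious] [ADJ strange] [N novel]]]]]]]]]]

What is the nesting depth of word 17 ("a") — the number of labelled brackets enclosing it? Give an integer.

The word sits inside DET, which is inside NP, inside VP, inside S, inside SBAR, inside VP, inside S, inside SBAR, inside VP, inside S — 10 brackets in all.

10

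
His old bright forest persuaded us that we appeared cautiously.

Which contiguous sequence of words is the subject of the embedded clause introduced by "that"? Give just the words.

we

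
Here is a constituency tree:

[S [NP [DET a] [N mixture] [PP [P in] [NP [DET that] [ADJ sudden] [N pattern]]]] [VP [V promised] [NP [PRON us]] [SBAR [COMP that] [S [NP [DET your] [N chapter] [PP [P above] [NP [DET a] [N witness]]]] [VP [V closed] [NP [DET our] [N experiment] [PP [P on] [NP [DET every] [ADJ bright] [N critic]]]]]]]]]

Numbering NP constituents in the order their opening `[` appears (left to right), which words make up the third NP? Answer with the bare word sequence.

Opening `[NP` markers occur at word positions 1, 4, 8, 10, 13, 16, 19; the third of these opens the constituent [NP us].

us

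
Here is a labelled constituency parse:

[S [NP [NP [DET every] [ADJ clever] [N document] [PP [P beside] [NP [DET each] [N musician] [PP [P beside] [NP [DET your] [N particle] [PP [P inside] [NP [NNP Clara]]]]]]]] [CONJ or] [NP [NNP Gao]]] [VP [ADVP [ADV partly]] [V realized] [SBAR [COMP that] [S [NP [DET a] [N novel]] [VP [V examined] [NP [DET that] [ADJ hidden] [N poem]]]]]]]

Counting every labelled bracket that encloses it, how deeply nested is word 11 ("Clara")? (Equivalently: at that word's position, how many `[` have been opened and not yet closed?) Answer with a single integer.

The word sits inside NNP, which is inside NP, inside PP, inside NP, inside PP, inside NP, inside PP, inside NP, inside NP, inside S — 10 brackets in all.

10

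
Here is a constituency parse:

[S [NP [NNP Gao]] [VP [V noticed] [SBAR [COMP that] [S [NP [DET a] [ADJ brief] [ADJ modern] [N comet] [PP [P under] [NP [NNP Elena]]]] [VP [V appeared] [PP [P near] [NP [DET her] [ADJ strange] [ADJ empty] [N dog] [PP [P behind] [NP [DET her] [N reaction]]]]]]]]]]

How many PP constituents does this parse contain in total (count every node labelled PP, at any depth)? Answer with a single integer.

Listing each PP by its span: [PP under Elena]; [PP near her strange empty dog behind her reaction]; [PP behind her reaction] — that makes 3.

3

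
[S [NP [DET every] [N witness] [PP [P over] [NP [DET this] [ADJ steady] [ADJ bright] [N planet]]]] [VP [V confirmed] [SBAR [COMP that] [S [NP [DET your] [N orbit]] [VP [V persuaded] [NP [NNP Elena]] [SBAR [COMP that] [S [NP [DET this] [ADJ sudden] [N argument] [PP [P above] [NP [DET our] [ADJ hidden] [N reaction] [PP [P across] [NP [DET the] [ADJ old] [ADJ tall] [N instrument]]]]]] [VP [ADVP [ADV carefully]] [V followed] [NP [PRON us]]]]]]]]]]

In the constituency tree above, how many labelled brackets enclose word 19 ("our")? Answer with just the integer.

The word sits inside DET, which is inside NP, inside PP, inside NP, inside S, inside SBAR, inside VP, inside S, inside SBAR, inside VP, inside S — 11 brackets in all.

11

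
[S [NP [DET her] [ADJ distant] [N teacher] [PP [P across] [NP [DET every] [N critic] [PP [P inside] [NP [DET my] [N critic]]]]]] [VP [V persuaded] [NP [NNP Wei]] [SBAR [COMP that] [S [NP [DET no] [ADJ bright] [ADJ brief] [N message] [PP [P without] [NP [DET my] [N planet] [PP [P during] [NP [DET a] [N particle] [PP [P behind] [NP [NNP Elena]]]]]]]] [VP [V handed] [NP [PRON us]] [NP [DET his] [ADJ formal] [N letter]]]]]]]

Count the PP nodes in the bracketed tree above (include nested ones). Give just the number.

5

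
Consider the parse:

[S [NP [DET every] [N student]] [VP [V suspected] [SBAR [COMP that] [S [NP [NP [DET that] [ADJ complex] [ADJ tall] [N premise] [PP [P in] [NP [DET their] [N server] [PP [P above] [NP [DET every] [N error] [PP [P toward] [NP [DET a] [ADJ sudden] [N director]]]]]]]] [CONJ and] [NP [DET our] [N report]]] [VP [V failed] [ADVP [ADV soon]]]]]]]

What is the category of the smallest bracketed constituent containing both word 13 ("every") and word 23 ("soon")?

Word 13 lies under S → VP → SBAR → S → NP → NP → PP → NP → PP → NP → DET; word 23 lies under S → VP → SBAR → S → VP → ADVP → ADV. The lowest shared node is the S.

S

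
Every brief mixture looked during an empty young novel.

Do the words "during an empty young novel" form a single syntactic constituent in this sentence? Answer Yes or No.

Yes

The sequence corresponds to a single PP node — the prepositional phrase "during an empty young novel".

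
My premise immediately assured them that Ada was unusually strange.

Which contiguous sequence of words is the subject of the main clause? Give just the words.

my premise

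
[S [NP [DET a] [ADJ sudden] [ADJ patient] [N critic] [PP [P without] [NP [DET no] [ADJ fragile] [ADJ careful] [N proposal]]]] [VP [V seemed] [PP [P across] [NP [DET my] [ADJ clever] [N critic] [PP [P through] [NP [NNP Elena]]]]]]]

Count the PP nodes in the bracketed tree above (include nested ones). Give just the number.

Scanning left to right, an opening `[PP` appears at word positions 5, 11, 15 — 3 in total.

3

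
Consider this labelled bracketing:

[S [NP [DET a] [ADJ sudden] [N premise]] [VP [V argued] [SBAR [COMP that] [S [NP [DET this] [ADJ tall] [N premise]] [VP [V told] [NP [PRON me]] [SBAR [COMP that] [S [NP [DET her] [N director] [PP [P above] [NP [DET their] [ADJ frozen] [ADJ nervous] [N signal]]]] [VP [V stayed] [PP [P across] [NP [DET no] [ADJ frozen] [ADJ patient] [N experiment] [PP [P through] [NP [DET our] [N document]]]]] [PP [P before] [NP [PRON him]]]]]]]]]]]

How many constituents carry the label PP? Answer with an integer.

4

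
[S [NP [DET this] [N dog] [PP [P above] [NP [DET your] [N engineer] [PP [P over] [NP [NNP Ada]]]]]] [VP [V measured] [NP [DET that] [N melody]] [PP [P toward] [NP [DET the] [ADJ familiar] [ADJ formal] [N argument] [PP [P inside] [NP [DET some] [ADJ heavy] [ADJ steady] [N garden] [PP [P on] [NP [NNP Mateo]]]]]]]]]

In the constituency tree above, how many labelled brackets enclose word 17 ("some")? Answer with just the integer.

7

Path from the root down to the word: S → VP → PP → NP → PP → NP → DET. That is 7 enclosing brackets.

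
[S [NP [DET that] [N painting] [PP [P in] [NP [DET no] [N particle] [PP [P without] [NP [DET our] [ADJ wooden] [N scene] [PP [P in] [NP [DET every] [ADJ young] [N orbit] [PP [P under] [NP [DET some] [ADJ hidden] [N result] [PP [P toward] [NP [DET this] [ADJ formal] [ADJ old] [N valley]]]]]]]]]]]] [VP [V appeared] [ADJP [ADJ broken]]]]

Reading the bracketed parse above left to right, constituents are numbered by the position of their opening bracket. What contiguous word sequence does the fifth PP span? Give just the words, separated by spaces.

toward this formal old valley

In left-to-right order the PP constituents are "in no particle without our wooden scene in every young orbit under some hidden result toward this formal old valley"; "without our wooden scene in every young orbit under some hidden result toward this formal old valley"; "in every young orbit under some hidden result toward this formal old valley"; "under some hidden result toward this formal old valley"; "toward this formal old valley". Number 5 is "toward this formal old valley".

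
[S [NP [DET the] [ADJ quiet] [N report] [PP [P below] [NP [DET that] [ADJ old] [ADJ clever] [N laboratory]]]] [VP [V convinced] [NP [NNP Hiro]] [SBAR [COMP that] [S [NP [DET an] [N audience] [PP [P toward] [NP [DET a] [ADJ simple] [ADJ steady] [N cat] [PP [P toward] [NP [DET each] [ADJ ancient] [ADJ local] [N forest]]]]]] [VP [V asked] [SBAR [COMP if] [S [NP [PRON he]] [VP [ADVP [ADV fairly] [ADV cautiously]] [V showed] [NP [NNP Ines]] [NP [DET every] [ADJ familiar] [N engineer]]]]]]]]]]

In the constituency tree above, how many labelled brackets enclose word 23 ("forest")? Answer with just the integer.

10

The word sits inside N, which is inside NP, inside PP, inside NP, inside PP, inside NP, inside S, inside SBAR, inside VP, inside S — 10 brackets in all.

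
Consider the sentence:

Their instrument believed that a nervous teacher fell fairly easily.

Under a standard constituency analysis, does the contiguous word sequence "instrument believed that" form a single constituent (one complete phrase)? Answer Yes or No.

No

"instrument" belongs to the noun phrase "their instrument" while "that" belongs to the verb phrase "believed that a nervous teacher fell fairly easily"; a span that runs across that boundary is not a single phrase.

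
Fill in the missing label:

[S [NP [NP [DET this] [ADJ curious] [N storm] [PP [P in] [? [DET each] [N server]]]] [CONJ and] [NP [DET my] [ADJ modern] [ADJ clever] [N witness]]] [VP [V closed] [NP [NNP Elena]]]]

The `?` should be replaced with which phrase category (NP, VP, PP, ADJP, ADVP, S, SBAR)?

The `?` node immediately contains: DET 'each', N 'server'. That is the internal structure of a noun phrase, so the label is NP.

NP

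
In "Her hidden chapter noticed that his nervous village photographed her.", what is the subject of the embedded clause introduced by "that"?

his nervous village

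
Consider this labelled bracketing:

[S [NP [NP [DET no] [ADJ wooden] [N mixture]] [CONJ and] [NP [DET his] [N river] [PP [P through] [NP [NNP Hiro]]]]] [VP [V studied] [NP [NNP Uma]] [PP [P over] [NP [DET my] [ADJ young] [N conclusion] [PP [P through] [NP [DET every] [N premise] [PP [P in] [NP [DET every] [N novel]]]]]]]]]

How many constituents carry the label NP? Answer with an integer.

The NP constituents are: [NP no wooden mixture and his river through Hiro]; [NP no wooden mixture]; [NP his river through Hiro]; [NP Hiro]; [NP Uma]; [NP my young conclusion through every premise in every novel] …. Total: 8.

8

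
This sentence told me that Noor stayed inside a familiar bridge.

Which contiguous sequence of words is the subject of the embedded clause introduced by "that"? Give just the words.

Noor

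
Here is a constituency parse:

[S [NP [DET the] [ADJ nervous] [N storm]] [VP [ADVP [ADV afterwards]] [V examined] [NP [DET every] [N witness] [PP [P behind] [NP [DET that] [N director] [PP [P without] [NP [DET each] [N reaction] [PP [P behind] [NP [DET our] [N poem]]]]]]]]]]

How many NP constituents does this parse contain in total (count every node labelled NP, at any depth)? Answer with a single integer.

5

The NP constituents are: [NP the nervous storm]; [NP every witness behind that director without each reaction behind our poem]; [NP that director without each reaction behind our poem]; [NP each reaction behind our poem]; [NP our poem]. Total: 5.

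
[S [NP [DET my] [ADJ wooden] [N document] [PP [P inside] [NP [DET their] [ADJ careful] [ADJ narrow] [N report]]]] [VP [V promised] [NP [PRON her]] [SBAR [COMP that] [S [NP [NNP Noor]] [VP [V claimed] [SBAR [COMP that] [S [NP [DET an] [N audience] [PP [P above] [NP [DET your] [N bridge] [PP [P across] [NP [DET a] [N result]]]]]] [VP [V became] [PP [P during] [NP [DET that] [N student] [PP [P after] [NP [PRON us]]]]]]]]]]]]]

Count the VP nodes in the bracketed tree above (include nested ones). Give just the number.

Scanning left to right, an opening `[VP` appears at word positions 9, 13, 23 — 3 in total.

3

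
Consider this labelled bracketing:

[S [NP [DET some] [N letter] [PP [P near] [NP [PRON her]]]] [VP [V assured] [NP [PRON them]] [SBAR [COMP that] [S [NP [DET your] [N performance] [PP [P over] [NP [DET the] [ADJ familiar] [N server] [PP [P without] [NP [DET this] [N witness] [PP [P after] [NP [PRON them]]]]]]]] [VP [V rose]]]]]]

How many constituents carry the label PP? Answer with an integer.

4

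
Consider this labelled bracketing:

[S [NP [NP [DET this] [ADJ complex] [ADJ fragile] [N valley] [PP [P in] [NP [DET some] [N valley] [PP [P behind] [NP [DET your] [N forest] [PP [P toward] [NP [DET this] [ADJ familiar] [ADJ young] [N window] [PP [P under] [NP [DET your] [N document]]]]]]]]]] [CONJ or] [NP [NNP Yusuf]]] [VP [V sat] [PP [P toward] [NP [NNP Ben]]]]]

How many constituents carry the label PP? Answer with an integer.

5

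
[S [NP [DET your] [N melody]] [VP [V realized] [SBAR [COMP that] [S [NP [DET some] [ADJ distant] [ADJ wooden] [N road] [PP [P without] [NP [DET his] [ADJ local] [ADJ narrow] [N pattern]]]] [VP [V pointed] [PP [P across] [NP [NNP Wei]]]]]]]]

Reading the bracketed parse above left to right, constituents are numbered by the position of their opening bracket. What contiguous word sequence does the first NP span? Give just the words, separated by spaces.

In left-to-right order the NP constituents are "your melody"; "some distant wooden road without his local narrow pattern"; "his local narrow pattern"; "Wei". Number 1 is "your melody".

your melody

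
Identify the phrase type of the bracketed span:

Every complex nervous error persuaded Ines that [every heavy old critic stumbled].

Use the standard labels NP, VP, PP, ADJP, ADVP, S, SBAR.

S

The span is built around the head "stumbled" — a clause (S).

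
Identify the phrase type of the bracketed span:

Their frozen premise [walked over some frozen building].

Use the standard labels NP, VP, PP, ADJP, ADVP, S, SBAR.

"walked" is the head of the bracketed span, so the span is a verb phrase: VP.

VP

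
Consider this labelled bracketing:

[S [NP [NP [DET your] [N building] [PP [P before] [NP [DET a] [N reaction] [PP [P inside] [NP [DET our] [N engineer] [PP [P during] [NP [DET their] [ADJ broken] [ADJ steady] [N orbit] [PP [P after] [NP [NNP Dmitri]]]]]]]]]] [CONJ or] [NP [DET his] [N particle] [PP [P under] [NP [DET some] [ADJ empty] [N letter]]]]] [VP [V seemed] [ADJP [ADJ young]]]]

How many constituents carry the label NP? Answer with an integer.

Listing each NP by its span: [NP your building before a reaction inside our engineer during their broken steady orbit after Dmitri or his particle under some empty letter]; [NP your building before a reaction inside our engineer during their broken steady orbit after Dmitri]; [NP a reaction inside our engineer during their broken steady orbit after Dmitri]; [NP our engineer during their broken steady orbit after Dmitri]; [NP their broken steady orbit after Dmitri]; [NP Dmitri] … — that makes 8.

8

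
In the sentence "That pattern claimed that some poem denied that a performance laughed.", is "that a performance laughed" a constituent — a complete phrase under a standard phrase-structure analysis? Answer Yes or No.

These words form the whole subordinate clause headed by "that", so yes — one constituent.

Yes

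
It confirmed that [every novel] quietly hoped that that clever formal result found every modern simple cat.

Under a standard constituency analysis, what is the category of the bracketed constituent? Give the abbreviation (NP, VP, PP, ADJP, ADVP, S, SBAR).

NP

The span is built around the noun "novel" — a noun phrase (NP).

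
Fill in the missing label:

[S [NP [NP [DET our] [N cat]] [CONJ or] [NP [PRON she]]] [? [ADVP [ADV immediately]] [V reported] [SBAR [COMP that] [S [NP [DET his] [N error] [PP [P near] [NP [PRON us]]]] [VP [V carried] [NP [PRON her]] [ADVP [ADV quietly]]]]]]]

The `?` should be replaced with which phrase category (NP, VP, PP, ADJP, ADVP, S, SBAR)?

Looking at what the `?` directly dominates — ADVP, V 'reported', SBAR — this is a verb phrase (VP).

VP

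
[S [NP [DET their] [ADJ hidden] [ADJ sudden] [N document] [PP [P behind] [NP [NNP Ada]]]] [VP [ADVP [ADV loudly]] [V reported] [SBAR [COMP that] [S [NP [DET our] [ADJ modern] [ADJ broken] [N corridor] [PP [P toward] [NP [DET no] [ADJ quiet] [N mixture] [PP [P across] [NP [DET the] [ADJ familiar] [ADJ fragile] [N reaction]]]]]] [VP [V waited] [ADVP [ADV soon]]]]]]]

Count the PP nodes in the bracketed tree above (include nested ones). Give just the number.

3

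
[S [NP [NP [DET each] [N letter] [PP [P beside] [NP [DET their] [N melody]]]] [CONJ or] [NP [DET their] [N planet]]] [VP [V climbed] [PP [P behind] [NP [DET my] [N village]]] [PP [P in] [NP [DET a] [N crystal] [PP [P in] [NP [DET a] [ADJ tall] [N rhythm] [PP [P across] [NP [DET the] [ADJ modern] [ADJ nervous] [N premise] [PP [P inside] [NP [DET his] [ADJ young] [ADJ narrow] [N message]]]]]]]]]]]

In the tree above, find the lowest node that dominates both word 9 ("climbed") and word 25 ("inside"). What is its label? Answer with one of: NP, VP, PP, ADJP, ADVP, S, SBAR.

Both words fall inside [VP climbed behind my village in a crystal in a tall rhythm across the modern nervous premise inside his young narrow message] (words 9–29), and no smaller constituent contains them both. Label: VP.

VP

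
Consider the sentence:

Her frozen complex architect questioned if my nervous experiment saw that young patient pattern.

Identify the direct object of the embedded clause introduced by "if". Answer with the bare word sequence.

that young patient pattern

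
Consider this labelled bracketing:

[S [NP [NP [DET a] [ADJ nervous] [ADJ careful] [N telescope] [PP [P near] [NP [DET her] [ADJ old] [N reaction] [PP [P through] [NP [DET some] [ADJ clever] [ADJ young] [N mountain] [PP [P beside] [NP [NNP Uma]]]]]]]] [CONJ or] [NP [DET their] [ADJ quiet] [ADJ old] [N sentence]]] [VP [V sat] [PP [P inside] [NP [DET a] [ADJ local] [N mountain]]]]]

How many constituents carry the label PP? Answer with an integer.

4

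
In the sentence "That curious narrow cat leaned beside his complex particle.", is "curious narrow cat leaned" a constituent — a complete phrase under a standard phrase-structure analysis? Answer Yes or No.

No

The sequence begins inside the noun phrase "that curious narrow cat" and ends inside the verb phrase "leaned beside his complex particle"; it crosses a phrase boundary, so no single node in the tree spans exactly those words.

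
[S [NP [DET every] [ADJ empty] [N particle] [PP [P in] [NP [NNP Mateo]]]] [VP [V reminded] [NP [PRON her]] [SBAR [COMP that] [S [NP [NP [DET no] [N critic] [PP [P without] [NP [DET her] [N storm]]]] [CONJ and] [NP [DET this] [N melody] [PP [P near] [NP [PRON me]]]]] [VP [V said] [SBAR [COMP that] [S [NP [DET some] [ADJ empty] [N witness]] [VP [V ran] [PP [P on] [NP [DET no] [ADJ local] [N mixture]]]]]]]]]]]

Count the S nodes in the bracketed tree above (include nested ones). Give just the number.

3

Listing each S by its span: [S every empty particle in Mateo reminded her that no critic without her storm and this melody near me said that some empty witness ran on no local mixture]; [S no critic without her storm and this melody near me said that some empty witness ran on no local mixture]; [S some empty witness ran on no local mixture] — that makes 3.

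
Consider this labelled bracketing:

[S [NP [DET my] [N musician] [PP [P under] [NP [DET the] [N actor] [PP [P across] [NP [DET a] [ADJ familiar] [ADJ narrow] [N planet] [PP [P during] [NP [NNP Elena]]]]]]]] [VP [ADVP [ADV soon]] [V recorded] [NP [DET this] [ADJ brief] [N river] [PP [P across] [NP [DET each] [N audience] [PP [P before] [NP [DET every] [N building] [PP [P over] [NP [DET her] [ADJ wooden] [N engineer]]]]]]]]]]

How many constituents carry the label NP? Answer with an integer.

The NP constituents are: [NP my musician under the actor across a familiar narrow planet during Elena]; [NP the actor across a familiar narrow planet during Elena]; [NP a familiar narrow planet during Elena]; [NP Elena]; [NP this brief river across each audience before every building over her wooden engineer]; [NP each audience before every building over her wooden engineer] …. Total: 8.

8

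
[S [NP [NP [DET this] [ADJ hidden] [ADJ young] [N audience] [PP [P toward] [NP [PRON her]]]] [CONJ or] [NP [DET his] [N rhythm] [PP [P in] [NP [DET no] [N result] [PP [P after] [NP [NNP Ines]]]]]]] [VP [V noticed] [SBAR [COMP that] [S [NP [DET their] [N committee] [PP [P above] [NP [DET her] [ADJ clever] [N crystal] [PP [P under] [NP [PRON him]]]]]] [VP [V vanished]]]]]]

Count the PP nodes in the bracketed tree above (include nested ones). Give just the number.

Listing each PP by its span: [PP toward her]; [PP in no result after Ines]; [PP after Ines]; [PP above her clever crystal under him]; [PP under him] — that makes 5.

5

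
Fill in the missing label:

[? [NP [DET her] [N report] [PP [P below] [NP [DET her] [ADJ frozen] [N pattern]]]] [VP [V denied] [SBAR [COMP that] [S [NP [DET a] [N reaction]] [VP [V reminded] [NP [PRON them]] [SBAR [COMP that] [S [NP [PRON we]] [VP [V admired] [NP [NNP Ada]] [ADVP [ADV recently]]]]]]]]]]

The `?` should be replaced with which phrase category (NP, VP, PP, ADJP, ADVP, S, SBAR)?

A constituent whose immediate children are NP, VP is a clause: S.

S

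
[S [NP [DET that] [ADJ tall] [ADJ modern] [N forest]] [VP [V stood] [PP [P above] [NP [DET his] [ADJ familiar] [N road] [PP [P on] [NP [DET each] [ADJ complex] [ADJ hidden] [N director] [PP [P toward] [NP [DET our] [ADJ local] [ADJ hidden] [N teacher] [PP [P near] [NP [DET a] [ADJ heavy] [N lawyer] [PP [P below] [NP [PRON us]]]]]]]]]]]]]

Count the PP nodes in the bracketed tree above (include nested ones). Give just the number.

5

Listing each PP by its span: [PP above his familiar road on each complex hidden director toward our local hidden teacher near a heavy lawyer below us]; [PP on each complex hidden director toward our local hidden teacher near a heavy lawyer below us]; [PP toward our local hidden teacher near a heavy lawyer below us]; [PP near a heavy lawyer below us]; [PP below us] — that makes 5.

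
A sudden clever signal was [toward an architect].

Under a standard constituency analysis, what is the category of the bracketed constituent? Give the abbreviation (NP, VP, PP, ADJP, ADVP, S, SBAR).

PP

The span is built around the preposition "toward" — a prepositional phrase (PP).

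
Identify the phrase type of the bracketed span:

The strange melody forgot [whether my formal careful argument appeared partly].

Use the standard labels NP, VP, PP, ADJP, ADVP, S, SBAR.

"whether" is the head of the bracketed span, so the span is a subordinate clause: SBAR.

SBAR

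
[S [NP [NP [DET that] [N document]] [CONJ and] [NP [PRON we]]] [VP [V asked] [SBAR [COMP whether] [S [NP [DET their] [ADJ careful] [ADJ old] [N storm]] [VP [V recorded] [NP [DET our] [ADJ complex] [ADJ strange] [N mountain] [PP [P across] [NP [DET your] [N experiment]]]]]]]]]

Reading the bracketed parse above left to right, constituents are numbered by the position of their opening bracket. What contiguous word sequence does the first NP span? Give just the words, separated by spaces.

In left-to-right order the NP constituents are "that document and we"; "that document"; "we"; "their careful old storm"; "our complex strange mountain across your experiment"; "your experiment". Number 1 is "that document and we".

that document and we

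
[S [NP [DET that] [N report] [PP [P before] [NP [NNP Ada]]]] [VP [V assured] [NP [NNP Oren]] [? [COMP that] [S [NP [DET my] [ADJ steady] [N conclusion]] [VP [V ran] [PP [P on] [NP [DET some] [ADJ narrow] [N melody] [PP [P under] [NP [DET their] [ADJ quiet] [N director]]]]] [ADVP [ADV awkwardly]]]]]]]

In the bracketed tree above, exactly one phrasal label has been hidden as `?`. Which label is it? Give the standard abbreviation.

Looking at what the `?` directly dominates — COMP 'that', S — this is a subordinate clause (SBAR).

SBAR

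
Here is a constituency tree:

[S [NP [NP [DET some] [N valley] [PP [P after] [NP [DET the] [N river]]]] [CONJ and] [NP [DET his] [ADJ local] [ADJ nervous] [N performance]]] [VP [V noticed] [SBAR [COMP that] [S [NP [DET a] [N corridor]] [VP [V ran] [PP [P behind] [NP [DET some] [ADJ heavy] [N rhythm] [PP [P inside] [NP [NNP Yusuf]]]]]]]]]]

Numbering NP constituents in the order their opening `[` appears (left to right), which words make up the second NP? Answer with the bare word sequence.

Opening `[NP` markers occur at word positions 1, 1, 4, 7, 13, 17, 21; the second of these opens the constituent [NP some valley after the river].

some valley after the river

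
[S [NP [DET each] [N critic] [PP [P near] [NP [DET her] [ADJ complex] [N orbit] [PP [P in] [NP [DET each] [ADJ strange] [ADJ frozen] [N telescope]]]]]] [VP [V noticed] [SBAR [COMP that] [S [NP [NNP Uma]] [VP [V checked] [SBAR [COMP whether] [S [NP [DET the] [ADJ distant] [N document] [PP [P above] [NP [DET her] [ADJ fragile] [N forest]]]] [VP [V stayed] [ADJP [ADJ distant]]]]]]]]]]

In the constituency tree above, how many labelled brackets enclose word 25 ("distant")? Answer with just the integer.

The word sits inside ADJ, which is inside ADJP, inside VP, inside S, inside SBAR, inside VP, inside S, inside SBAR, inside VP, inside S — 10 brackets in all.

10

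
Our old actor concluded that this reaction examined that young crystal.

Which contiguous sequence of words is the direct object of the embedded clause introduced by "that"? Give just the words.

that young crystal

"examined" heads the VP of the embedded clause introduced by "that", and "that young crystal" is its direct object.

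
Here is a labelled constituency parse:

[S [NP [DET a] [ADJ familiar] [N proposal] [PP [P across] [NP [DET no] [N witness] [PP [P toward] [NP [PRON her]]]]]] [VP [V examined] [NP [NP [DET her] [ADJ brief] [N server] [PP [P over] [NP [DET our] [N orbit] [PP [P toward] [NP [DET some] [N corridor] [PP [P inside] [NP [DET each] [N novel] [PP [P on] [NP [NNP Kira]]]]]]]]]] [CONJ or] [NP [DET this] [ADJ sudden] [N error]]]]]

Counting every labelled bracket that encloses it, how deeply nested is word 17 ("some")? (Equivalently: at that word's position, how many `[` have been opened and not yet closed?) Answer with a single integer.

9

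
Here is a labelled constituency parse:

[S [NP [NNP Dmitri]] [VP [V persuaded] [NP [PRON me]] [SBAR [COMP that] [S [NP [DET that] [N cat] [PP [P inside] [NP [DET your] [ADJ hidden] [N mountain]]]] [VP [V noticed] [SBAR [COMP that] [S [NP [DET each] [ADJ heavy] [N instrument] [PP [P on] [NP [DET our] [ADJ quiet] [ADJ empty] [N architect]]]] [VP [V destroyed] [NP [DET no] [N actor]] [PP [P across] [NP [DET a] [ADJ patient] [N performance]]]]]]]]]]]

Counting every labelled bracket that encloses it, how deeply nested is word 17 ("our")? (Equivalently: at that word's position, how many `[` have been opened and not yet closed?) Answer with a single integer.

Counting open brackets not yet closed at "our": [S [VP [SBAR [S [VP [SBAR [S [NP [PP [NP [DET = 11.

11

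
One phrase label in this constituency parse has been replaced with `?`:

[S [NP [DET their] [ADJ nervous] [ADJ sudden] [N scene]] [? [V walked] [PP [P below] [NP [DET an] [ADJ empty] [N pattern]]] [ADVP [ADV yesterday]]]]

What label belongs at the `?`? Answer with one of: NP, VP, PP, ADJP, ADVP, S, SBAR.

VP

The `?` node immediately contains: V 'walked', PP, ADVP. That is the internal structure of a verb phrase, so the label is VP.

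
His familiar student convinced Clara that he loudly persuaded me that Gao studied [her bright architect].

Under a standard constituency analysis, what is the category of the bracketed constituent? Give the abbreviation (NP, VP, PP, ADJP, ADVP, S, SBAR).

NP

The bracketed span "her bright architect" is headed by "architect", making it a noun phrase (NP).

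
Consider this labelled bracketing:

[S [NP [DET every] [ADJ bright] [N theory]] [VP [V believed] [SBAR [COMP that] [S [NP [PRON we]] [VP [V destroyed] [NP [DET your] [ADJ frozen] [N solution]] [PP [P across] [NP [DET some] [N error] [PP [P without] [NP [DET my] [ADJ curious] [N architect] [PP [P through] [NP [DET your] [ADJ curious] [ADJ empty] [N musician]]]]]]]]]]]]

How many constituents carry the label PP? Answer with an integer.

The PP constituents are: [PP across some error without my curious architect through your curious empty musician]; [PP without my curious architect through your curious empty musician]; [PP through your curious empty musician]. Total: 3.

3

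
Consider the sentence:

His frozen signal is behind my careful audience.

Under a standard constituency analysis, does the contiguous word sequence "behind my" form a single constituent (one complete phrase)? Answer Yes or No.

"behind" belongs to the preposition "behind" while "my" belongs to the noun phrase "my careful audience"; a span that runs across that boundary is not a single phrase.

No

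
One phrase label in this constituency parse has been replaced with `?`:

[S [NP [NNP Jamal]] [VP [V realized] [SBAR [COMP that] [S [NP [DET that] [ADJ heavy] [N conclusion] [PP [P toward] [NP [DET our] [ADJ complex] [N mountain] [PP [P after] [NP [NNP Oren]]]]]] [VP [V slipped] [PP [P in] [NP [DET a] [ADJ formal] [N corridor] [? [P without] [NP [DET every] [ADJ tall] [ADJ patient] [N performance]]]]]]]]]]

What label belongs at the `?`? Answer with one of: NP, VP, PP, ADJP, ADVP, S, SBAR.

PP

Looking at what the `?` directly dominates — P 'without', NP — this is a prepositional phrase (PP).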